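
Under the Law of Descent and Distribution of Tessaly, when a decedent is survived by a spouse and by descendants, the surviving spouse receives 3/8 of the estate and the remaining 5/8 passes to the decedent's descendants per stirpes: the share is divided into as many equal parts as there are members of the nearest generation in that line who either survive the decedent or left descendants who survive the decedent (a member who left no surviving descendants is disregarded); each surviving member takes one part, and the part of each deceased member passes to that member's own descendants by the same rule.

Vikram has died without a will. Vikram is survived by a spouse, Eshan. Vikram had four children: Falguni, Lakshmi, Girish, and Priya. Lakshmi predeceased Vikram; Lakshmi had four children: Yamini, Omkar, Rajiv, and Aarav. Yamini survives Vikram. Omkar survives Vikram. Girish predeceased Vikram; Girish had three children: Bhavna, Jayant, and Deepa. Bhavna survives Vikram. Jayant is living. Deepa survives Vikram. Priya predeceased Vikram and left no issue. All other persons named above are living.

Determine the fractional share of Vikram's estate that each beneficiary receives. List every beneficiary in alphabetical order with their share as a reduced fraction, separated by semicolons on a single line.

Aarav 5/96; Bhavna 5/72; Deepa 5/72; Eshan 3/8; Falguni 5/24; Jayant 5/72; Omkar 5/96; Rajiv 5/96; Yamini 5/96

Eshan, as surviving spouse, takes 3/8.
The remaining 5/8 passes to Vikram's descendants per stirpes.
Priya left no surviving issue, so that branch lapses and is disregarded.
The 5/8 is divided into 3 equal shares of 5/24 among Falguni, Lakshmi, Girish.
Falguni is living and takes 5/24.
Lakshmi predeceased; the 5/24 allotted to Lakshmi's branch passes to Lakshmi's issue by representation.
The 5/24 is divided into 4 equal shares of 5/96 among Yamini, Omkar, Rajiv, Aarav.
Yamini is living and takes 5/96.
Omkar is living and takes 5/96.
Rajiv is living and takes 5/96.
Aarav is living and takes 5/96.
Girish predeceased; the 5/24 allotted to Girish's branch passes to Girish's issue by representation.
The 5/24 is divided into 3 equal shares of 5/72 among Bhavna, Jayant, Deepa.
Bhavna is living and takes 5/72.
Jayant is living and takes 5/72.
Deepa is living and takes 5/72.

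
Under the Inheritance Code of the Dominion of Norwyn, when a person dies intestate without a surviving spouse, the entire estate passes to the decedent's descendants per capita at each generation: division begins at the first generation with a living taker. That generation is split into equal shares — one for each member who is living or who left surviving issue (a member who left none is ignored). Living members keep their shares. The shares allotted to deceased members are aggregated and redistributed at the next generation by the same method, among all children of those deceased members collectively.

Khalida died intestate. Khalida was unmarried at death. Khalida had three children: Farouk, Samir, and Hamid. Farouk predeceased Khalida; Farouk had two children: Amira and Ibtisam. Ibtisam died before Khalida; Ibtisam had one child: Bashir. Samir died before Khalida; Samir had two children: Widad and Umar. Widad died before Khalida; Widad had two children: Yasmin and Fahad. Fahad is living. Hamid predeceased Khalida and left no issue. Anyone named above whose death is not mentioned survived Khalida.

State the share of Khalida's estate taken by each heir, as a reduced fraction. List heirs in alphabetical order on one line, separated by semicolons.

Amira 1/4; Bashir 1/6; Fahad 1/6; Umar 1/4; Yasmin 1/6

There is no surviving spouse, so the entire estate passes to Khalida's descendants per capita at each generation.
No one at generation 1 (Farouk, Samir) is living; moving to the next generation.
At generation 2 (Amira, Ibtisam, Widad, Umar) there are 4 shares of (1)/4 = 1/4 each.
Living: Amira and Umar — each takes 1/4.
Deceased: Ibtisam and Widad. Their combined 1/2 is pooled and carried to generation 3.
At generation 3 (Bashir, Yasmin, Fahad) there are 3 shares of (1/2)/3 = 1/6 each.
Living: Bashir, Yasmin, and Fahad — each takes 1/6.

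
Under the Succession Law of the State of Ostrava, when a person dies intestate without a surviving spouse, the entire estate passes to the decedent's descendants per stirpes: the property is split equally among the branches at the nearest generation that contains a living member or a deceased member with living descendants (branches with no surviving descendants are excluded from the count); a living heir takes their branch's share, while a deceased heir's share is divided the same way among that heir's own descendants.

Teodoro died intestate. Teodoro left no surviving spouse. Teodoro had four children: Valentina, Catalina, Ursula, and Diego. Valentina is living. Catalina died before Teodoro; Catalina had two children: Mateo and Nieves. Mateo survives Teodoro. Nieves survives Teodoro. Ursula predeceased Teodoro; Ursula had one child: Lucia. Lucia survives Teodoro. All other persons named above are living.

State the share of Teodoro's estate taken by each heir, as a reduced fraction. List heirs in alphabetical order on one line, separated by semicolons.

There is no surviving spouse, so the entire estate passes to Teodoro's descendants per stirpes.
The estate is divided into 4 equal shares of 1/4 among Valentina, Catalina, Ursula, Diego.
Valentina is living and takes 1/4.
Catalina predeceased; the 1/4 allotted to Catalina's branch passes to Catalina's issue by representation.
The 1/4 is divided into 2 equal shares of 1/8 among Mateo, Nieves.
Mateo is living and takes 1/8.
Nieves is living and takes 1/8.
Ursula predeceased; the 1/4 allotted to Ursula's branch passes to Ursula's issue by representation.
Lucia is the sole taker at this level and receives the full 1/4.
Diego is living and takes 1/4.

Diego 1/4; Lucia 1/4; Mateo 1/8; Nieves 1/8; Valentina 1/4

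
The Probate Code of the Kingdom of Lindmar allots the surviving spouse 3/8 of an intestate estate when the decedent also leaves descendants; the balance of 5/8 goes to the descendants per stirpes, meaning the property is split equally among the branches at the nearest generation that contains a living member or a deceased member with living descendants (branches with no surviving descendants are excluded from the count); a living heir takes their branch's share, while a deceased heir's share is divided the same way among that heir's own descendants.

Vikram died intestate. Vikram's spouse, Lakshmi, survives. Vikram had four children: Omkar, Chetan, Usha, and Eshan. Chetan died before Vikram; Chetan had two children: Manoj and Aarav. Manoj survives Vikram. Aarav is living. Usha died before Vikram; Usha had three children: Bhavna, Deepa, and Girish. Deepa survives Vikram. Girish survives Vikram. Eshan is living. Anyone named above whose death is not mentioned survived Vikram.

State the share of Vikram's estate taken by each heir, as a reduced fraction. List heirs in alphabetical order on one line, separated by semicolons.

Lakshmi, as surviving spouse, takes 3/8.
The remaining 5/8 passes to Vikram's descendants per stirpes.
The 5/8 is divided into 4 equal shares of 5/32 among Omkar, Chetan, Usha, Eshan.
Omkar is living and takes 5/32.
Chetan predeceased; the 5/32 allotted to Chetan's branch passes to Chetan's issue by representation.
The 5/32 is divided into 2 equal shares of 5/64 among Manoj, Aarav.
Manoj is living and takes 5/64.
Aarav is living and takes 5/64.
Usha predeceased; the 5/32 allotted to Usha's branch passes to Usha's issue by representation.
The 5/32 is divided into 3 equal shares of 5/96 among Bhavna, Deepa, Girish.
Bhavna is living and takes 5/96.
Deepa is living and takes 5/96.
Girish is living and takes 5/96.
Eshan is living and takes 5/32.

Aarav 5/64; Bhavna 5/96; Deepa 5/96; Eshan 5/32; Girish 5/96; Lakshmi 3/8; Manoj 5/64; Omkar 5/32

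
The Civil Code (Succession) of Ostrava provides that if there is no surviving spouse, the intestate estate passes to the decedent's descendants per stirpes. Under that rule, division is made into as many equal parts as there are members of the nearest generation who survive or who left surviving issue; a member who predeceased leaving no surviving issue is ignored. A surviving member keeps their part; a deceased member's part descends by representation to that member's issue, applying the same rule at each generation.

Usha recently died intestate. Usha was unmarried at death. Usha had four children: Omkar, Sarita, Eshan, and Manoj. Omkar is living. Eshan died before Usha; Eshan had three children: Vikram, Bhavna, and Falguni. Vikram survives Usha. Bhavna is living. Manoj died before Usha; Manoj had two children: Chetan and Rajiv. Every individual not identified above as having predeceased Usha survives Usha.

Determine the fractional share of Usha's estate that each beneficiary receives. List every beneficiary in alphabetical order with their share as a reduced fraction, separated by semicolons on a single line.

Bhavna 1/12; Chetan 1/8; Falguni 1/12; Omkar 1/4; Rajiv 1/8; Sarita 1/4; Vikram 1/12

There is no surviving spouse, so the entire estate passes to Usha's descendants per stirpes.
The estate is divided into 4 equal shares of 1/4 among Omkar, Sarita, Eshan, Manoj.
Omkar is living and takes 1/4.
Sarita is living and takes 1/4.
Eshan predeceased; the 1/4 allotted to Eshan's branch passes to Eshan's issue by representation.
The 1/4 is divided into 3 equal shares of 1/12 among Vikram, Bhavna, Falguni.
Vikram is living and takes 1/12.
Bhavna is living and takes 1/12.
Falguni is living and takes 1/12.
Manoj predeceased; the 1/4 allotted to Manoj's branch passes to Manoj's issue by representation.
The 1/4 is divided into 2 equal shares of 1/8 among Chetan, Rajiv.
Chetan is living and takes 1/8.
Rajiv is living and takes 1/8.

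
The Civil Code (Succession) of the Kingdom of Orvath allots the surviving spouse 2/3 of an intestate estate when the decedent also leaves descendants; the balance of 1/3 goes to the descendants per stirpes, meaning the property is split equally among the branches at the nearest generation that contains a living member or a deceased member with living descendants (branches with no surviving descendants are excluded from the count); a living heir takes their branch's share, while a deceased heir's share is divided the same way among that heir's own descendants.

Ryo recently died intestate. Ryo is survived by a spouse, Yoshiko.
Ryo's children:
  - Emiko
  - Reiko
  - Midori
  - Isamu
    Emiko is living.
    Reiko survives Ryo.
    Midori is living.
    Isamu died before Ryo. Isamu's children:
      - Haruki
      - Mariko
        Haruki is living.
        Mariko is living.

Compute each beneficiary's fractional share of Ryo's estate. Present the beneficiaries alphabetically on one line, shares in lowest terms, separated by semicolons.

Yoshiko, as surviving spouse, takes 2/3.
The remaining 1/3 passes to Ryo's descendants per stirpes.
The 1/3 is divided into 4 equal shares of 1/12 among Emiko, Reiko, Midori, Isamu.
Emiko is living and takes 1/12.
Reiko is living and takes 1/12.
Midori is living and takes 1/12.
Isamu predeceased; the 1/12 allotted to Isamu's branch passes to Isamu's issue by representation.
The 1/12 is divided into 2 equal shares of 1/24 among Haruki, Mariko.
Haruki is living and takes 1/24.
Mariko is living and takes 1/24.

Emiko 1/12; Haruki 1/24; Mariko 1/24; Midori 1/12; Reiko 1/12; Yoshiko 2/3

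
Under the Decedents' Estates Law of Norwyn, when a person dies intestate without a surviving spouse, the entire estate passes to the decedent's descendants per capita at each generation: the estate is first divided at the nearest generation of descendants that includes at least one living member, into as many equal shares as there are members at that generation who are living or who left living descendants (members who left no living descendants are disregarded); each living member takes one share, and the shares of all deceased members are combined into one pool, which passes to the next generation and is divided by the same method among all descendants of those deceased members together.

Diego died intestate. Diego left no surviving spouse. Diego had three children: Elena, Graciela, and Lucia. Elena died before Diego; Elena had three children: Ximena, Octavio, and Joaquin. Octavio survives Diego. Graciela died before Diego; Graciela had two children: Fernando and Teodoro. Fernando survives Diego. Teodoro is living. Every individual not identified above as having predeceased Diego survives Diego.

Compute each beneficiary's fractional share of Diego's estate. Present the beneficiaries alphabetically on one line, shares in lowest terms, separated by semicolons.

Fernando 2/15; Joaquin 2/15; Lucia 1/3; Octavio 2/15; Teodoro 2/15; Ximena 2/15

There is no surviving spouse, so the entire estate passes to Diego's descendants per capita at each generation.
At generation 1 (Elena, Graciela, Lucia) there are 3 shares of (1)/3 = 1/3 each.
Living: Lucia — each takes 1/3.
Deceased: Elena and Graciela. Their combined 2/3 is pooled and carried to generation 2.
At generation 2 (Ximena, Octavio, Joaquin, Fernando, Teodoro) there are 5 shares of (2/3)/5 = 2/15 each.
Living: Ximena, Octavio, Joaquin, Fernando, and Teodoro — each takes 2/15.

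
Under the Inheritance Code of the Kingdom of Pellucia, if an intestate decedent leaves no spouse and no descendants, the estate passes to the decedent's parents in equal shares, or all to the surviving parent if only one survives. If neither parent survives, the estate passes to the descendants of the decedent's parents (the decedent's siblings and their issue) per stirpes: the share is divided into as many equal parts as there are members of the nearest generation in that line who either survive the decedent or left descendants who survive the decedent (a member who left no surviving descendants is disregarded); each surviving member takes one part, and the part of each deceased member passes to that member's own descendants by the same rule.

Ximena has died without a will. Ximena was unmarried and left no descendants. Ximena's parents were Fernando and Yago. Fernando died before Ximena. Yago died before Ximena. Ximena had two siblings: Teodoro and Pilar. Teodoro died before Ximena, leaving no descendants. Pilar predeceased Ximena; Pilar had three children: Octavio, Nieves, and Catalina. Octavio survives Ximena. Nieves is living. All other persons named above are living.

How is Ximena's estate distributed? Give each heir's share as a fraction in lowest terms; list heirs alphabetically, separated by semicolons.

Neither parent survives and there are no descendants, so the estate passes to Ximena's siblings and their issue per stirpes.
Teodoro left no surviving issue, so that branch lapses and is disregarded.
Pilar's line is the sole branch at this level, so the full 1 passes to Pilar's issue by representation.
The estate is divided into 3 equal shares of 1/3 among Octavio, Nieves, Catalina.
Octavio is living and takes 1/3.
Nieves is living and takes 1/3.
Catalina is living and takes 1/3.

Catalina 1/3; Nieves 1/3; Octavio 1/3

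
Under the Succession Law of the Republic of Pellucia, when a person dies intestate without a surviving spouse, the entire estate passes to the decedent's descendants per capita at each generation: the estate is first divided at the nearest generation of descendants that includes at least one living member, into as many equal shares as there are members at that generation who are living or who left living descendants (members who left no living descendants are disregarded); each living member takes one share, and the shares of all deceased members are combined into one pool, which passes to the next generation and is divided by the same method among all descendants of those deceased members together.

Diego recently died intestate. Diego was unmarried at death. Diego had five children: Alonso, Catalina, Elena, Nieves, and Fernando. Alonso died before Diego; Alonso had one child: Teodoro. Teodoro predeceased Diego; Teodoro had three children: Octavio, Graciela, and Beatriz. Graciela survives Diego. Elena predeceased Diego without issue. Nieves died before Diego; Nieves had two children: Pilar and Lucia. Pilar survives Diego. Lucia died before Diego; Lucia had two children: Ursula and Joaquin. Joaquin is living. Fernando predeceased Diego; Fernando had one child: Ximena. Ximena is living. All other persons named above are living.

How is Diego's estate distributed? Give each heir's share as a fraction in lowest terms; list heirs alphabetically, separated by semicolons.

Beatriz 3/40; Catalina 1/4; Graciela 3/40; Joaquin 3/40; Octavio 3/40; Pilar 3/16; Ursula 3/40; Ximena 3/16

There is no surviving spouse, so the entire estate passes to Diego's descendants per capita at each generation.
At generation 1 (Alonso, Catalina, Nieves, Fernando) there are 4 shares of (1)/4 = 1/4 each.
Living: Catalina — each takes 1/4.
Deceased: Alonso, Nieves, and Fernando. Their combined 3/4 is pooled and carried to generation 2.
At generation 2 (Teodoro, Pilar, Lucia, Ximena) there are 4 shares of (3/4)/4 = 3/16 each.
Living: Pilar and Ximena — each takes 3/16.
Deceased: Teodoro and Lucia. Their combined 3/8 is pooled and carried to generation 3.
At generation 3 (Octavio, Graciela, Beatriz, Ursula, Joaquin) there are 5 shares of (3/8)/5 = 3/40 each.
Living: Octavio, Graciela, Beatriz, Ursula, and Joaquin — each takes 3/40.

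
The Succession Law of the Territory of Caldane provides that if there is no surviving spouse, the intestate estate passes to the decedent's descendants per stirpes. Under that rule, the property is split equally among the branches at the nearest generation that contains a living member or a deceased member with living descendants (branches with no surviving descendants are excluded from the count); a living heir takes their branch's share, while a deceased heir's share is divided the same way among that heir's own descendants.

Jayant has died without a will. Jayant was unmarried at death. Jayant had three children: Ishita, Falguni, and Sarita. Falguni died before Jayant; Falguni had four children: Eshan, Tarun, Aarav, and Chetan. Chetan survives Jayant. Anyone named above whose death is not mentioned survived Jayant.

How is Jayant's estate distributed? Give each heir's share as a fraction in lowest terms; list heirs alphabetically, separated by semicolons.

Aarav 1/12; Chetan 1/12; Eshan 1/12; Ishita 1/3; Sarita 1/3; Tarun 1/12

There is no surviving spouse, so the entire estate passes to Jayant's descendants per stirpes.
The estate is divided into 3 equal shares of 1/3 among Ishita, Falguni, Sarita.
Ishita is living and takes 1/3.
Falguni predeceased; the 1/3 allotted to Falguni's branch passes to Falguni's issue by representation.
The 1/3 is divided into 4 equal shares of 1/12 among Eshan, Tarun, Aarav, Chetan.
Eshan is living and takes 1/12.
Tarun is living and takes 1/12.
Aarav is living and takes 1/12.
Chetan is living and takes 1/12.
Sarita is living and takes 1/3.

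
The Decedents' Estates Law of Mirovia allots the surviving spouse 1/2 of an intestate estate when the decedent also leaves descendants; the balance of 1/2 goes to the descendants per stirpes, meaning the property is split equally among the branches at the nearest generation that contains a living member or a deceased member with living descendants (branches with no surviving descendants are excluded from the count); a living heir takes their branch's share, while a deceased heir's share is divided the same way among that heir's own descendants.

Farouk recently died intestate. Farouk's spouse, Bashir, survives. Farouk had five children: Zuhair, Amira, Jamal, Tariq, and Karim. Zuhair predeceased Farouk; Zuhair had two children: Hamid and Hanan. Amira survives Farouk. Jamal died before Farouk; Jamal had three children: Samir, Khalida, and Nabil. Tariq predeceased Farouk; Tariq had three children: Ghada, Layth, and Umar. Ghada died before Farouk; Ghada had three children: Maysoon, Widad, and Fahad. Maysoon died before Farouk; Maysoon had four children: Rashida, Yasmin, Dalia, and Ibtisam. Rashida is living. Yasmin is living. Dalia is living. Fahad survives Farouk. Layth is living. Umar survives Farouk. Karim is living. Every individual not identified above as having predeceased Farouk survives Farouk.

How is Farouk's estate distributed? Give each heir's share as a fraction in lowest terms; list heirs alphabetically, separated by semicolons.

Bashir, as surviving spouse, takes 1/2.
The remaining 1/2 passes to Farouk's descendants per stirpes.
The 1/2 is divided into 5 equal shares of 1/10 among Zuhair, Amira, Jamal, Tariq, Karim.
Zuhair predeceased; the 1/10 allotted to Zuhair's branch passes to Zuhair's issue by representation.
The 1/10 is divided into 2 equal shares of 1/20 among Hamid, Hanan.
Hamid is living and takes 1/20.
Hanan is living and takes 1/20.
Amira is living and takes 1/10.
Jamal predeceased; the 1/10 allotted to Jamal's branch passes to Jamal's issue by representation.
The 1/10 is divided into 3 equal shares of 1/30 among Samir, Khalida, Nabil.
Samir is living and takes 1/30.
Khalida is living and takes 1/30.
Nabil is living and takes 1/30.
Tariq predeceased; the 1/10 allotted to Tariq's branch passes to Tariq's issue by representation.
The 1/10 is divided into 3 equal shares of 1/30 among Ghada, Layth, Umar.
Ghada predeceased; the 1/30 allotted to Ghada's branch passes to Ghada's issue by representation.
The 1/30 is divided into 3 equal shares of 1/90 among Maysoon, Widad, Fahad.
Maysoon predeceased; the 1/90 allotted to Maysoon's branch passes to Maysoon's issue by representation.
The 1/90 is divided into 4 equal shares of 1/360 among Rashida, Yasmin, Dalia, Ibtisam.
Rashida is living and takes 1/360.
Yasmin is living and takes 1/360.
Dalia is living and takes 1/360.
Ibtisam is living and takes 1/360.
Widad is living and takes 1/90.
Fahad is living and takes 1/90.
Layth is living and takes 1/30.
Umar is living and takes 1/30.
Karim is living and takes 1/10.

Amira 1/10; Bashir 1/2; Dalia 1/360; Fahad 1/90; Hamid 1/20; Hanan 1/20; Ibtisam 1/360; Karim 1/10; Khalida 1/30; Layth 1/30; Nabil 1/30; Rashida 1/360; Samir 1/30; Umar 1/30; Widad 1/90; Yasmin 1/360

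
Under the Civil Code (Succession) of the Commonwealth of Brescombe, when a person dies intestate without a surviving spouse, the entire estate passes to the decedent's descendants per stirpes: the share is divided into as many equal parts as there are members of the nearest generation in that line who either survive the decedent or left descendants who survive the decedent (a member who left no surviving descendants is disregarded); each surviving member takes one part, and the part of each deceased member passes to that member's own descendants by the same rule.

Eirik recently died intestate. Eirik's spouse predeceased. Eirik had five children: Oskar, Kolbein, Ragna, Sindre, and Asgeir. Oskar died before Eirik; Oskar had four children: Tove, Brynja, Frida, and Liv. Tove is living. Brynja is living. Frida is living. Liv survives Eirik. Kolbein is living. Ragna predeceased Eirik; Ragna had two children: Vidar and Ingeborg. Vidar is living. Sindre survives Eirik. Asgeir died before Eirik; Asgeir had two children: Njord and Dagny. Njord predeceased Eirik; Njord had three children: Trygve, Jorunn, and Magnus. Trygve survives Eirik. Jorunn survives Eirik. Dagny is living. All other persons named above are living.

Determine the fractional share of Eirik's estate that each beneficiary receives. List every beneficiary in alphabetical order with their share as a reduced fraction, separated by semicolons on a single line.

Brynja 1/20; Dagny 1/10; Frida 1/20; Ingeborg 1/10; Jorunn 1/30; Kolbein 1/5; Liv 1/20; Magnus 1/30; Sindre 1/5; Tove 1/20; Trygve 1/30; Vidar 1/10

There is no surviving spouse, so the entire estate passes to Eirik's descendants per stirpes.
The estate is divided into 5 equal shares of 1/5 among Oskar, Kolbein, Ragna, Sindre, Asgeir.
Oskar predeceased; the 1/5 allotted to Oskar's branch passes to Oskar's issue by representation.
The 1/5 is divided into 4 equal shares of 1/20 among Tove, Brynja, Frida, Liv.
Tove is living and takes 1/20.
Brynja is living and takes 1/20.
Frida is living and takes 1/20.
Liv is living and takes 1/20.
Kolbein is living and takes 1/5.
Ragna predeceased; the 1/5 allotted to Ragna's branch passes to Ragna's issue by representation.
The 1/5 is divided into 2 equal shares of 1/10 among Vidar, Ingeborg.
Vidar is living and takes 1/10.
Ingeborg is living and takes 1/10.
Sindre is living and takes 1/5.
Asgeir predeceased; the 1/5 allotted to Asgeir's branch passes to Asgeir's issue by representation.
The 1/5 is divided into 2 equal shares of 1/10 among Njord, Dagny.
Njord predeceased; the 1/10 allotted to Njord's branch passes to Njord's issue by representation.
The 1/10 is divided into 3 equal shares of 1/30 among Trygve, Jorunn, Magnus.
Trygve is living and takes 1/30.
Jorunn is living and takes 1/30.
Magnus is living and takes 1/30.
Dagny is living and takes 1/10.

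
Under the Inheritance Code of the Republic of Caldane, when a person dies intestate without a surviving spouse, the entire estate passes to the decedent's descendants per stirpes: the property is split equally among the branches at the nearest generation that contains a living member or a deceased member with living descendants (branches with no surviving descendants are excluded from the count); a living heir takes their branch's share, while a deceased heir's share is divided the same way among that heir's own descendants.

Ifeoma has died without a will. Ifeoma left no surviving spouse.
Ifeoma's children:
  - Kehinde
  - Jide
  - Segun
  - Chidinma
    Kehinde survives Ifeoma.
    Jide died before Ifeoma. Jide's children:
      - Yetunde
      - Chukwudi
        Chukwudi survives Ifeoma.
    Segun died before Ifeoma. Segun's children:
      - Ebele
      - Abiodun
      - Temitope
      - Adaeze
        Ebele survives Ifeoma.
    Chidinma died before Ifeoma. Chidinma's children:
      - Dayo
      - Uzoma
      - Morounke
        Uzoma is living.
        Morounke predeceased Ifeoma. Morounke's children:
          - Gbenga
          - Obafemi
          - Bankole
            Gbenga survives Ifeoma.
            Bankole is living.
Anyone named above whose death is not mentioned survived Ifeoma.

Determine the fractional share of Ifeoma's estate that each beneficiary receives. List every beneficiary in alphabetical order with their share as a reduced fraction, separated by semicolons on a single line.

There is no surviving spouse, so the entire estate passes to Ifeoma's descendants per stirpes.
The estate is divided into 4 equal shares of 1/4 among Kehinde, Jide, Segun, Chidinma.
Kehinde is living and takes 1/4.
Jide predeceased; the 1/4 allotted to Jide's branch passes to Jide's issue by representation.
The 1/4 is divided into 2 equal shares of 1/8 among Yetunde, Chukwudi.
Yetunde is living and takes 1/8.
Chukwudi is living and takes 1/8.
Segun predeceased; the 1/4 allotted to Segun's branch passes to Segun's issue by representation.
The 1/4 is divided into 4 equal shares of 1/16 among Ebele, Abiodun, Temitope, Adaeze.
Ebele is living and takes 1/16.
Abiodun is living and takes 1/16.
Temitope is living and takes 1/16.
Adaeze is living and takes 1/16.
Chidinma predeceased; the 1/4 allotted to Chidinma's branch passes to Chidinma's issue by representation.
The 1/4 is divided into 3 equal shares of 1/12 among Dayo, Uzoma, Morounke.
Dayo is living and takes 1/12.
Uzoma is living and takes 1/12.
Morounke predeceased; the 1/12 allotted to Morounke's branch passes to Morounke's issue by representation.
The 1/12 is divided into 3 equal shares of 1/36 among Gbenga, Obafemi, Bankole.
Gbenga is living and takes 1/36.
Obafemi is living and takes 1/36.
Bankole is living and takes 1/36.

Abiodun 1/16; Adaeze 1/16; Bankole 1/36; Chukwudi 1/8; Dayo 1/12; Ebele 1/16; Gbenga 1/36; Kehinde 1/4; Obafemi 1/36; Temitope 1/16; Uzoma 1/12; Yetunde 1/8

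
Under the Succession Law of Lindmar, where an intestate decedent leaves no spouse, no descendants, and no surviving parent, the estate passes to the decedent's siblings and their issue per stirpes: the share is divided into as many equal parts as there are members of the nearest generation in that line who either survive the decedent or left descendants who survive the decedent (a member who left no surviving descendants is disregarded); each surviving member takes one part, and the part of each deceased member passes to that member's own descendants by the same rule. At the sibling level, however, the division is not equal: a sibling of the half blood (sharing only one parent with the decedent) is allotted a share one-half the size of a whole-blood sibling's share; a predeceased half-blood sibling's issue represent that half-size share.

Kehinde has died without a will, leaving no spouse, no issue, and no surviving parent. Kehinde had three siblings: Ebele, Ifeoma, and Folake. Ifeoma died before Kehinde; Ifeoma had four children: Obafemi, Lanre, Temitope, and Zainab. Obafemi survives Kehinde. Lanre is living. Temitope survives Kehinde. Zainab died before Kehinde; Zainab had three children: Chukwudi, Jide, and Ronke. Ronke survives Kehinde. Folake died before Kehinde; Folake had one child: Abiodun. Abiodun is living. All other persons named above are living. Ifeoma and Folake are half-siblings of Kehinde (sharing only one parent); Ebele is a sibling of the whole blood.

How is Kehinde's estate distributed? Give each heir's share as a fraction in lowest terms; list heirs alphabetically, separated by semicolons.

No spouse, descendants, or parent survives, so the estate passes to Kehinde's siblings per stirpes.
Half-blood siblings count for one-half the weight of whole-blood siblings at the initial division.
Dividing 1 in proportion to weights (total weight 2): Ebele (weight 1) → 1/2; Ifeoma (weight 1/2) → 1/4; Folake (weight 1/2) → 1/4.
Ebele is living and takes 1/2.
Ifeoma predeceased; the 1/4 allotted to Ifeoma's branch passes to Ifeoma's issue by representation.
The 1/4 is divided into 4 equal shares of 1/16 among Obafemi, Lanre, Temitope, Zainab.
Obafemi is living and takes 1/16.
Lanre is living and takes 1/16.
Temitope is living and takes 1/16.
Zainab predeceased; the 1/16 allotted to Zainab's branch passes to Zainab's issue by representation.
The 1/16 is divided into 3 equal shares of 1/48 among Chukwudi, Jide, Ronke.
Chukwudi is living and takes 1/48.
Jide is living and takes 1/48.
Ronke is living and takes 1/48.
Folake predeceased; the 1/4 allotted to Folake's branch passes to Folake's issue by representation.
Abiodun is the sole taker at this level and receives the full 1/4.

Abiodun 1/4; Chukwudi 1/48; Ebele 1/2; Jide 1/48; Lanre 1/16; Obafemi 1/16; Ronke 1/48; Temitope 1/16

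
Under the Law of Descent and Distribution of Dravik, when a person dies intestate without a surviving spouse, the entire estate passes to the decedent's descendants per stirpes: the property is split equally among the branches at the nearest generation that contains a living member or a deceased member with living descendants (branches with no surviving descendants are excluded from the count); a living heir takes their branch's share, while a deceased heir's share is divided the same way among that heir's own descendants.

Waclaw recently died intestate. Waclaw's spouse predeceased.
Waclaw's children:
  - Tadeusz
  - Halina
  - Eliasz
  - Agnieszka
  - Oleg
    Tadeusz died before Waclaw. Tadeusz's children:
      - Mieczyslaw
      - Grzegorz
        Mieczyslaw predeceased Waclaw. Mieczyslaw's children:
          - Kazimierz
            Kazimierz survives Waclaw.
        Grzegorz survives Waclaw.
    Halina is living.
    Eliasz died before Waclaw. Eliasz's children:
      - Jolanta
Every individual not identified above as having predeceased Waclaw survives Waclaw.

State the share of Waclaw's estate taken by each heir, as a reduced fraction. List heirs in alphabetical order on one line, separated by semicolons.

There is no surviving spouse, so the entire estate passes to Waclaw's descendants per stirpes.
The estate is divided into 5 equal shares of 1/5 among Tadeusz, Halina, Eliasz, Agnieszka, Oleg.
Tadeusz predeceased; the 1/5 allotted to Tadeusz's branch passes to Tadeusz's issue by representation.
The 1/5 is divided into 2 equal shares of 1/10 among Mieczyslaw, Grzegorz.
Mieczyslaw predeceased; the 1/10 allotted to Mieczyslaw's branch passes to Mieczyslaw's issue by representation.
Kazimierz is the sole taker at this level and receives the full 1/10.
Grzegorz is living and takes 1/10.
Halina is living and takes 1/5.
Eliasz predeceased; the 1/5 allotted to Eliasz's branch passes to Eliasz's issue by representation.
Jolanta is the sole taker at this level and receives the full 1/5.
Agnieszka is living and takes 1/5.
Oleg is living and takes 1/5.

Agnieszka 1/5; Grzegorz 1/10; Halina 1/5; Jolanta 1/5; Kazimierz 1/10; Oleg 1/5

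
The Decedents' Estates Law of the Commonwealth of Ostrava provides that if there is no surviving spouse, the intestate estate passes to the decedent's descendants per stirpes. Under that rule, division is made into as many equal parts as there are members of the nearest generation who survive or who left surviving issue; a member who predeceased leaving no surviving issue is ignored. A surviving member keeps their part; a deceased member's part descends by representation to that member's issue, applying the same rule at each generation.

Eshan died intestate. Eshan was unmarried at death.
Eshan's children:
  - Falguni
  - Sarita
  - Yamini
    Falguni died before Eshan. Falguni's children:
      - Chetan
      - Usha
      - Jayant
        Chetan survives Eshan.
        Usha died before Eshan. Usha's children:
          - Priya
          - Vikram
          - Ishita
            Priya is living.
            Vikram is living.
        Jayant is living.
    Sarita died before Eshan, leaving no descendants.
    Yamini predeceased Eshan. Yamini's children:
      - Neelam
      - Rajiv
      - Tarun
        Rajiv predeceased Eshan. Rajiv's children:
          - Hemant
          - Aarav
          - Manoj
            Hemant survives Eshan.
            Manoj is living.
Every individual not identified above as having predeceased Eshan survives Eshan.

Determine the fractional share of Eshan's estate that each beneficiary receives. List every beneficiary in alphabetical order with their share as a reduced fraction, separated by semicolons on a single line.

Aarav 1/18; Chetan 1/6; Hemant 1/18; Ishita 1/18; Jayant 1/6; Manoj 1/18; Neelam 1/6; Priya 1/18; Tarun 1/6; Vikram 1/18

There is no surviving spouse, so the entire estate passes to Eshan's descendants per stirpes.
Sarita left no surviving issue, so that branch lapses and is disregarded.
The estate is divided into 2 equal shares of 1/2 among Falguni, Yamini.
Falguni predeceased; the 1/2 allotted to Falguni's branch passes to Falguni's issue by representation.
The 1/2 is divided into 3 equal shares of 1/6 among Chetan, Usha, Jayant.
Chetan is living and takes 1/6.
Usha predeceased; the 1/6 allotted to Usha's branch passes to Usha's issue by representation.
The 1/6 is divided into 3 equal shares of 1/18 among Priya, Vikram, Ishita.
Priya is living and takes 1/18.
Vikram is living and takes 1/18.
Ishita is living and takes 1/18.
Jayant is living and takes 1/6.
Yamini predeceased; the 1/2 allotted to Yamini's branch passes to Yamini's issue by representation.
The 1/2 is divided into 3 equal shares of 1/6 among Neelam, Rajiv, Tarun.
Neelam is living and takes 1/6.
Rajiv predeceased; the 1/6 allotted to Rajiv's branch passes to Rajiv's issue by representation.
The 1/6 is divided into 3 equal shares of 1/18 among Hemant, Aarav, Manoj.
Hemant is living and takes 1/18.
Aarav is living and takes 1/18.
Manoj is living and takes 1/18.
Tarun is living and takes 1/6.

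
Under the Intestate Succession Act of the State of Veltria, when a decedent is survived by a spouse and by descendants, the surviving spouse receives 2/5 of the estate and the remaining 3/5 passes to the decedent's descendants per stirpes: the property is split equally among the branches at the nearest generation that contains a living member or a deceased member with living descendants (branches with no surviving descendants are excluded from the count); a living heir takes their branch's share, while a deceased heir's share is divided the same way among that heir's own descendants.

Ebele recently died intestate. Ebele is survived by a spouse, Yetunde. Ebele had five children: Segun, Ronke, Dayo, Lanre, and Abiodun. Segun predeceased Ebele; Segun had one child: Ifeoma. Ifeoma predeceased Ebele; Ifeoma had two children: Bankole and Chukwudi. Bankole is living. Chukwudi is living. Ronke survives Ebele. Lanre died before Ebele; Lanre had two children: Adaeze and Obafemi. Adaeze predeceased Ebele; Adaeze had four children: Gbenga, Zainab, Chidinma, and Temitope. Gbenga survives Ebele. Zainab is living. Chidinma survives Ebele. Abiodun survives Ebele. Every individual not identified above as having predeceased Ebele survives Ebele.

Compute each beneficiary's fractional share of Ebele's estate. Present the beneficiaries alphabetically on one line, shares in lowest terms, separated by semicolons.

Abiodun 3/25; Bankole 3/50; Chidinma 3/200; Chukwudi 3/50; Dayo 3/25; Gbenga 3/200; Obafemi 3/50; Ronke 3/25; Temitope 3/200; Yetunde 2/5; Zainab 3/200

Yetunde, as surviving spouse, takes 2/5.
The remaining 3/5 passes to Ebele's descendants per stirpes.
The 3/5 is divided into 5 equal shares of 3/25 among Segun, Ronke, Dayo, Lanre, Abiodun.
Segun predeceased; the 3/25 allotted to Segun's branch passes to Segun's issue by representation.
Ifeoma's line is the sole branch at this level, so the full 3/25 passes to Ifeoma's issue by representation.
The 3/25 is divided into 2 equal shares of 3/50 among Bankole, Chukwudi.
Bankole is living and takes 3/50.
Chukwudi is living and takes 3/50.
Ronke is living and takes 3/25.
Dayo is living and takes 3/25.
Lanre predeceased; the 3/25 allotted to Lanre's branch passes to Lanre's issue by representation.
The 3/25 is divided into 2 equal shares of 3/50 among Adaeze, Obafemi.
Adaeze predeceased; the 3/50 allotted to Adaeze's branch passes to Adaeze's issue by representation.
The 3/50 is divided into 4 equal shares of 3/200 among Gbenga, Zainab, Chidinma, Temitope.
Gbenga is living and takes 3/200.
Zainab is living and takes 3/200.
Chidinma is living and takes 3/200.
Temitope is living and takes 3/200.
Obafemi is living and takes 3/50.
Abiodun is living and takes 3/25.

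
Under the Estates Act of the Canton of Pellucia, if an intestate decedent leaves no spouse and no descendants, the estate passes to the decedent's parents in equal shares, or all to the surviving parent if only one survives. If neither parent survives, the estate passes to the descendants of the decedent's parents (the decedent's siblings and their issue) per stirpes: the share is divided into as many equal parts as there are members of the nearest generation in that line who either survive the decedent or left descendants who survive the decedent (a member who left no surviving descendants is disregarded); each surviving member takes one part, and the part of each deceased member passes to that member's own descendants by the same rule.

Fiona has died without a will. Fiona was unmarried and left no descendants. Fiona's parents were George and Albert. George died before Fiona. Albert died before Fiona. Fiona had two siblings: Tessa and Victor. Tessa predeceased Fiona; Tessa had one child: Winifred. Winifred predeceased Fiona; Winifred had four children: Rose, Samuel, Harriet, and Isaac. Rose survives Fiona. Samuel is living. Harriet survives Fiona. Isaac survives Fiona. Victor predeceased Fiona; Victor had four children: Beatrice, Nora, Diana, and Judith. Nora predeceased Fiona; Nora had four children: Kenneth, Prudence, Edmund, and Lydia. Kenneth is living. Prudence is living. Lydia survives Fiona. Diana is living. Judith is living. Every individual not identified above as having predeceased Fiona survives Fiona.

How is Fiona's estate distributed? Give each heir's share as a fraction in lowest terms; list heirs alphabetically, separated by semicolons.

Neither parent survives and there are no descendants, so the estate passes to Fiona's siblings and their issue per stirpes.
The estate is divided into 2 equal shares of 1/2 among Tessa, Victor.
Tessa predeceased; the 1/2 allotted to Tessa's branch passes to Tessa's issue by representation.
Winifred's line is the sole branch at this level, so the full 1/2 passes to Winifred's issue by representation.
The 1/2 is divided into 4 equal shares of 1/8 among Rose, Samuel, Harriet, Isaac.
Rose is living and takes 1/8.
Samuel is living and takes 1/8.
Harriet is living and takes 1/8.
Isaac is living and takes 1/8.
Victor predeceased; the 1/2 allotted to Victor's branch passes to Victor's issue by representation.
The 1/2 is divided into 4 equal shares of 1/8 among Beatrice, Nora, Diana, Judith.
Beatrice is living and takes 1/8.
Nora predeceased; the 1/8 allotted to Nora's branch passes to Nora's issue by representation.
The 1/8 is divided into 4 equal shares of 1/32 among Kenneth, Prudence, Edmund, Lydia.
Kenneth is living and takes 1/32.
Prudence is living and takes 1/32.
Edmund is living and takes 1/32.
Lydia is living and takes 1/32.
Diana is living and takes 1/8.
Judith is living and takes 1/8.

Beatrice 1/8; Diana 1/8; Edmund 1/32; Harriet 1/8; Isaac 1/8; Judith 1/8; Kenneth 1/32; Lydia 1/32; Prudence 1/32; Rose 1/8; Samuel 1/8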